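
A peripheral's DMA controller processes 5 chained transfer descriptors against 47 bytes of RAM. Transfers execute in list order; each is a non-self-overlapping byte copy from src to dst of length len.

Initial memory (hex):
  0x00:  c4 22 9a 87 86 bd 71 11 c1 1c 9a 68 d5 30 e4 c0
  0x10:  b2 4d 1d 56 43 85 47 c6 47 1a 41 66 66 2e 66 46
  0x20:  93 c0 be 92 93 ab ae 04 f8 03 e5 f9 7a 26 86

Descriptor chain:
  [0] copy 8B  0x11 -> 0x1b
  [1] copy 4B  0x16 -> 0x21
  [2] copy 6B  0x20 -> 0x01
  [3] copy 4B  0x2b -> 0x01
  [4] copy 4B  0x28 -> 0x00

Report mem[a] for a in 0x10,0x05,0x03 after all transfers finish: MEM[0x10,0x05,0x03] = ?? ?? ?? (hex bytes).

MEM[0x10,0x05,0x03] = b2 1a f9

D0: mem[0x1b..0x22] <- [4d 1d 56 43 85 47 c6 47]
D1: mem[0x21..0x24] <- [47 c6 47 1a]
D2: mem[0x01..0x06] <- [47 47 c6 47 1a ab]
D3: mem[0x01..0x04] <- [f9 7a 26 86]
D4: mem[0x00..0x03] <- [f8 03 e5 f9]
query mem[0x10]=0xb2, mem[0x05]=0x1a, mem[0x03]=0xf9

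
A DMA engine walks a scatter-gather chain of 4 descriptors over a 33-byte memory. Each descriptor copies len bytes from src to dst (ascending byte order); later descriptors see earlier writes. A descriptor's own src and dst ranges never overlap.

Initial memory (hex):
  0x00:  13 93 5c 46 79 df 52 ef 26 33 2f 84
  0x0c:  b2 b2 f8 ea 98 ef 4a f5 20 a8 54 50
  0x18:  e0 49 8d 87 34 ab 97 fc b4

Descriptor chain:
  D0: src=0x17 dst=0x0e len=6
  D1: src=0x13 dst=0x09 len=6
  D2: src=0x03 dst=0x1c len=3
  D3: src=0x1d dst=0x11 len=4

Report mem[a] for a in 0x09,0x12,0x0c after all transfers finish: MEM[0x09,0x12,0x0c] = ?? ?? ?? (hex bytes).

MEM[0x09,0x12,0x0c] = 34 df 54

D0: mem[0x0e..0x13] <- [50 e0 49 8d 87 34]
D1: mem[0x09..0x0e] <- [34 20 a8 54 50 e0]
D2: mem[0x1c..0x1e] <- [46 79 df]
D3: mem[0x11..0x14] <- [79 df fc b4]
query mem[0x09]=0x34, mem[0x12]=0xdf, mem[0x0c]=0x54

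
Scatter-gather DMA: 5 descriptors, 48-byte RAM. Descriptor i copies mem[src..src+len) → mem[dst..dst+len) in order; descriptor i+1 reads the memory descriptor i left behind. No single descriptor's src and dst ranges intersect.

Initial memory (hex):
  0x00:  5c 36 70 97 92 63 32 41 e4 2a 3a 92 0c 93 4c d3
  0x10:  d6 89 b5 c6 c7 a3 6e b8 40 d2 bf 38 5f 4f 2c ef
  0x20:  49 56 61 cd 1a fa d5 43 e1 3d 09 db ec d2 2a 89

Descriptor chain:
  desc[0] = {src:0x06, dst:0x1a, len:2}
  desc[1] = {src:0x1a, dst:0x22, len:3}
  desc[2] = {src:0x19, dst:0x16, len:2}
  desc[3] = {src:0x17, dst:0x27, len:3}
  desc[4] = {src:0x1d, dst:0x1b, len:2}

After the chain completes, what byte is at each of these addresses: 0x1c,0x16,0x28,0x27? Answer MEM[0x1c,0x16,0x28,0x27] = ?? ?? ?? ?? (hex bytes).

#0 dst[0x1a+2] := {0x32,0x41}
#1 dst[0x22+3] := {0x32,0x41,0x5f}
#2 dst[0x16+2] := {0xd2,0x32}
#3 dst[0x27+3] := {0x32,0x40,0xd2}
#4 dst[0x1b+2] := {0x4f,0x2c}
query mem[0x1c]=0x2c, mem[0x16]=0xd2, mem[0x28]=0x40, mem[0x27]=0x32

MEM[0x1c,0x16,0x28,0x27] = 2c d2 40 32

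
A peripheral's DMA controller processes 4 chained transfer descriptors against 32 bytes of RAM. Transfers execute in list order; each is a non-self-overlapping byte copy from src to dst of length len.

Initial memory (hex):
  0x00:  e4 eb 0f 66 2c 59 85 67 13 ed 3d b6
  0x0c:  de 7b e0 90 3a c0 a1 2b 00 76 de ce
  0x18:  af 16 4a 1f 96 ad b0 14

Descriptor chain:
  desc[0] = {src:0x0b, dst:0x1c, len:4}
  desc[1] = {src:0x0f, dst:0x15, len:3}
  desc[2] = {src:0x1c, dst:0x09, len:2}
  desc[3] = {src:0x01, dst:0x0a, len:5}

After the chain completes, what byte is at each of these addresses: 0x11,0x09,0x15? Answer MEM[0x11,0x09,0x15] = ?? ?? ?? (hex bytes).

#0 dst[0x1c+4] := {0xb6,0xde,0x7b,0xe0}
#1 dst[0x15+3] := {0x90,0x3a,0xc0}
#2 dst[0x09+2] := {0xb6,0xde}
#3 dst[0x0a+5] := {0xeb,0x0f,0x66,0x2c,0x59}
query mem[0x11]=0xc0, mem[0x09]=0xb6, mem[0x15]=0x90

MEM[0x11,0x09,0x15] = c0 b6 90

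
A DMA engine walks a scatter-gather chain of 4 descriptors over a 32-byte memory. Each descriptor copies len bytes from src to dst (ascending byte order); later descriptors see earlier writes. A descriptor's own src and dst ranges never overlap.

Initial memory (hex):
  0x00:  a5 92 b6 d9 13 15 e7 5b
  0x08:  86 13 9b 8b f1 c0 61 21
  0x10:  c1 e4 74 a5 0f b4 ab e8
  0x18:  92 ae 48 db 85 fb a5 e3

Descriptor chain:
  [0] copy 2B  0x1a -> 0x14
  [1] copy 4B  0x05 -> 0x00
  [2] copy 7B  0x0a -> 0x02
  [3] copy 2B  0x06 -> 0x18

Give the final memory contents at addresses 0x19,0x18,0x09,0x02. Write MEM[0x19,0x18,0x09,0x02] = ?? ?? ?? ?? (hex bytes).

MEM[0x19,0x18,0x09,0x02] = 21 61 13 9b

[0] 0x1a->0x14 len=2 : 48 db
[1] 0x05->0x00 len=4 : 15 e7 5b 86
[2] 0x0a->0x02 len=7 : 9b 8b f1 c0 61 21 c1
[3] 0x06->0x18 len=2 : 61 21
query mem[0x19]=0x21, mem[0x18]=0x61, mem[0x09]=0x13, mem[0x02]=0x9b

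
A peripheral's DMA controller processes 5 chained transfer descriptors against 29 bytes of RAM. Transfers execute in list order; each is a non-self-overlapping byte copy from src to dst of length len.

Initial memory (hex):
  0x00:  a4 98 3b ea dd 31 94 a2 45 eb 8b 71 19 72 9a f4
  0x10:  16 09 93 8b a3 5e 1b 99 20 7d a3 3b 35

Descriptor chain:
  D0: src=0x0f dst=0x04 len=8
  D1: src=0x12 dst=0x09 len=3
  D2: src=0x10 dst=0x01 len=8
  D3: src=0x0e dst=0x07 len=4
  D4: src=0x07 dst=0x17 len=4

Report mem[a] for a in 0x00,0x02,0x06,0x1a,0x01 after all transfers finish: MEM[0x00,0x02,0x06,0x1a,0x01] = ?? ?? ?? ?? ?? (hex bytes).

  after D0: wrote 8B at 0x04 = f41609938ba35e1b
  after D1: wrote 3B at 0x09 = 938ba3
  after D2: wrote 8B at 0x01 = 1609938ba35e1b99
  after D3: wrote 4B at 0x07 = 9af41609
  after D4: wrote 4B at 0x17 = 9af41609
query mem[0x00]=0xa4, mem[0x02]=0x09, mem[0x06]=0x5e, mem[0x1a]=0x09, mem[0x01]=0x16

MEM[0x00,0x02,0x06,0x1a,0x01] = a4 09 5e 09 16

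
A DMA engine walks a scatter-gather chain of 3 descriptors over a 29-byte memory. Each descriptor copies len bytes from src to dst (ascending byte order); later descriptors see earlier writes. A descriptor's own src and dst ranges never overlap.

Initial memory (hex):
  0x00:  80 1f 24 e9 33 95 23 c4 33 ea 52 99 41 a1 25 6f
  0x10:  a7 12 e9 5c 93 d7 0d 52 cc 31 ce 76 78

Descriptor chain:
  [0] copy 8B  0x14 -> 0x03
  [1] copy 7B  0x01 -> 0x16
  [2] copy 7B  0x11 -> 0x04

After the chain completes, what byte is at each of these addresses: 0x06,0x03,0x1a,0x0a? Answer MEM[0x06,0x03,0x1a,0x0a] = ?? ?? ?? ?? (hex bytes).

  after D0: wrote 8B at 0x03 = 93d70d52cc31ce76
  after D1: wrote 7B at 0x16 = 1f2493d70d52cc
  after D2: wrote 7B at 0x04 = 12e95c93d71f24
query mem[0x06]=0x5c, mem[0x03]=0x93, mem[0x1a]=0x0d, mem[0x0a]=0x24

MEM[0x06,0x03,0x1a,0x0a] = 5c 93 0d 24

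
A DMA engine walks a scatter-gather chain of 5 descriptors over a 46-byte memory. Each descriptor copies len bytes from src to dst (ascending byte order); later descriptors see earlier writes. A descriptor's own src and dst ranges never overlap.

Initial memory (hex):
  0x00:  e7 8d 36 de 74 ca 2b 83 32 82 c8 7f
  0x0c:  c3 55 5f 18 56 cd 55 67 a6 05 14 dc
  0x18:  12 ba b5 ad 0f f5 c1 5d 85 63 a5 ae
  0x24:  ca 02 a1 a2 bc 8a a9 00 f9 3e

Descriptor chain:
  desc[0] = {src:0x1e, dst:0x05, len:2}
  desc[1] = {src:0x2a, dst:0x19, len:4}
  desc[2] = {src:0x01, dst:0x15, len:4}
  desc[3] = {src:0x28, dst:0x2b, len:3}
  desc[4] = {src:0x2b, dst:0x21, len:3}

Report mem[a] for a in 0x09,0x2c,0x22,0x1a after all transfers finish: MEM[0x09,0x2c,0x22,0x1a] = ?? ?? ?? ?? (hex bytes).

D0: mem[0x05..0x06] <- [c1 5d]
D1: mem[0x19..0x1c] <- [a9 00 f9 3e]
D2: mem[0x15..0x18] <- [8d 36 de 74]
D3: mem[0x2b..0x2d] <- [bc 8a a9]
D4: mem[0x21..0x23] <- [bc 8a a9]
query mem[0x09]=0x82, mem[0x2c]=0x8a, mem[0x22]=0x8a, mem[0x1a]=0x00

MEM[0x09,0x2c,0x22,0x1a] = 82 8a 8a 00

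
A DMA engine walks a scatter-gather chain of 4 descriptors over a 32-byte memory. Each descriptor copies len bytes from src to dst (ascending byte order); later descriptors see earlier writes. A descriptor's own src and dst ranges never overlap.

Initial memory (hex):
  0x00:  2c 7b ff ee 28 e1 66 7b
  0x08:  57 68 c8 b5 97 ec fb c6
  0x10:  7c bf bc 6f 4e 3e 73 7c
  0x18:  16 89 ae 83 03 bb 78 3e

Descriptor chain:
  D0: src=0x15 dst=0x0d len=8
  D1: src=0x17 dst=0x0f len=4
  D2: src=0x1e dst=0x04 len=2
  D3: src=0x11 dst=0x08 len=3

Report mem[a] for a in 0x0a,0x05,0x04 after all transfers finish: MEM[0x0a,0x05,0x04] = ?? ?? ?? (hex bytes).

  after D0: wrote 8B at 0x0d = 3e737c1689ae8303
  after D1: wrote 4B at 0x0f = 7c1689ae
  after D2: wrote 2B at 0x04 = 783e
  after D3: wrote 3B at 0x08 = 89ae83
query mem[0x0a]=0x83, mem[0x05]=0x3e, mem[0x04]=0x78

MEM[0x0a,0x05,0x04] = 83 3e 78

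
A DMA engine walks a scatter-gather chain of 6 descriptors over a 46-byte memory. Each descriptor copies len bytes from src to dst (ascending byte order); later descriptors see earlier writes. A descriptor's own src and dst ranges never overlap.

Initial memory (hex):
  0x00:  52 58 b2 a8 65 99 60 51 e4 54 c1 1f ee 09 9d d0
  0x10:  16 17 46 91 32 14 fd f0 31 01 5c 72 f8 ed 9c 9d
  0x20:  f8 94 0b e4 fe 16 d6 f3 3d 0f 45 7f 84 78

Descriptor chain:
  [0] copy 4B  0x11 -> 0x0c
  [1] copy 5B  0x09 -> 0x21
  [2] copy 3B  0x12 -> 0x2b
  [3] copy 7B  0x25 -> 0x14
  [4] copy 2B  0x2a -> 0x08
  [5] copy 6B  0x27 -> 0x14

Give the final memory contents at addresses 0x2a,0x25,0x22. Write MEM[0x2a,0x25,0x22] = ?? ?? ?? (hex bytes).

  after D0: wrote 4B at 0x0c = 17469132
  after D1: wrote 5B at 0x21 = 54c11f1746
  after D2: wrote 3B at 0x2b = 469132
  after D3: wrote 7B at 0x14 = 46d6f33d0f4546
  after D4: wrote 2B at 0x08 = 4546
  after D5: wrote 6B at 0x14 = f33d0f454691
query mem[0x2a]=0x45, mem[0x25]=0x46, mem[0x22]=0xc1

MEM[0x2a,0x25,0x22] = 45 46 c1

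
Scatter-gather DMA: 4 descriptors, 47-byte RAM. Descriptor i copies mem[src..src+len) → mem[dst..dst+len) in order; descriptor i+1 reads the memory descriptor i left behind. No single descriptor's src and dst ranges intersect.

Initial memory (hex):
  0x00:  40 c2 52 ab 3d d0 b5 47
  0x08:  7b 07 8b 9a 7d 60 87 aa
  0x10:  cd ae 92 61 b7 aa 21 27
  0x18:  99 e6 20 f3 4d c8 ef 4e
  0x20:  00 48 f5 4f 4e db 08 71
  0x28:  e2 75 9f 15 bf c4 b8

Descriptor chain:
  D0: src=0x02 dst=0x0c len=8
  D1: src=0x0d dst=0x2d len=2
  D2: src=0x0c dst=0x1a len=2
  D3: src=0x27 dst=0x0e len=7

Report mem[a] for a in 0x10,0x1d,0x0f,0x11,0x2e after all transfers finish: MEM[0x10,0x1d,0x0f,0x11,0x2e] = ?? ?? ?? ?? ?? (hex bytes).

MEM[0x10,0x1d,0x0f,0x11,0x2e] = 75 c8 e2 9f 3d

D0: mem[0x0c..0x13] <- [52 ab 3d d0 b5 47 7b 07]
D1: mem[0x2d..0x2e] <- [ab 3d]
D2: mem[0x1a..0x1b] <- [52 ab]
D3: mem[0x0e..0x14] <- [71 e2 75 9f 15 bf ab]
query mem[0x10]=0x75, mem[0x1d]=0xc8, mem[0x0f]=0xe2, mem[0x11]=0x9f, mem[0x2e]=0x3d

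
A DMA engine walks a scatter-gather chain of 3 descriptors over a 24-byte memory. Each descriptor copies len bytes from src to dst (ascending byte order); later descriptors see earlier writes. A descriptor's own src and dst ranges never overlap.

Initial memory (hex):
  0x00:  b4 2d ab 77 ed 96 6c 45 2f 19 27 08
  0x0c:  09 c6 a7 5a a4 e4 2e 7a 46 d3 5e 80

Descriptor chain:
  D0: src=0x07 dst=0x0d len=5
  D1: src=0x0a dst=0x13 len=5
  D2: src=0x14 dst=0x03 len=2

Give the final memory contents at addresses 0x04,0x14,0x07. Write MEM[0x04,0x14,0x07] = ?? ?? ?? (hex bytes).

D0: mem[0x0d..0x11] <- [45 2f 19 27 08]
D1: mem[0x13..0x17] <- [27 08 09 45 2f]
D2: mem[0x03..0x04] <- [08 09]
query mem[0x04]=0x09, mem[0x14]=0x08, mem[0x07]=0x45

MEM[0x04,0x14,0x07] = 09 08 45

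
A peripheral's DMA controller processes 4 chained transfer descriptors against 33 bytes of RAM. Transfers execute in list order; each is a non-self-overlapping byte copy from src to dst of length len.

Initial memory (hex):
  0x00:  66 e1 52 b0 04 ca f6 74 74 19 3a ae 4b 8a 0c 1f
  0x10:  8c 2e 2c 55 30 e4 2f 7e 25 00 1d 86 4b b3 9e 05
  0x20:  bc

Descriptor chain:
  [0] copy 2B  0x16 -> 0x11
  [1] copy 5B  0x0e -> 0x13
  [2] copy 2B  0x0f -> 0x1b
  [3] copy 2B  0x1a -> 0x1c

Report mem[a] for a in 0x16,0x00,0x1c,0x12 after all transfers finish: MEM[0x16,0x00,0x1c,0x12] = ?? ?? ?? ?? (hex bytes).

D0: mem[0x11..0x12] <- [2f 7e]
D1: mem[0x13..0x17] <- [0c 1f 8c 2f 7e]
D2: mem[0x1b..0x1c] <- [1f 8c]
D3: mem[0x1c..0x1d] <- [1d 1f]
query mem[0x16]=0x2f, mem[0x00]=0x66, mem[0x1c]=0x1d, mem[0x12]=0x7e

MEM[0x16,0x00,0x1c,0x12] = 2f 66 1d 7e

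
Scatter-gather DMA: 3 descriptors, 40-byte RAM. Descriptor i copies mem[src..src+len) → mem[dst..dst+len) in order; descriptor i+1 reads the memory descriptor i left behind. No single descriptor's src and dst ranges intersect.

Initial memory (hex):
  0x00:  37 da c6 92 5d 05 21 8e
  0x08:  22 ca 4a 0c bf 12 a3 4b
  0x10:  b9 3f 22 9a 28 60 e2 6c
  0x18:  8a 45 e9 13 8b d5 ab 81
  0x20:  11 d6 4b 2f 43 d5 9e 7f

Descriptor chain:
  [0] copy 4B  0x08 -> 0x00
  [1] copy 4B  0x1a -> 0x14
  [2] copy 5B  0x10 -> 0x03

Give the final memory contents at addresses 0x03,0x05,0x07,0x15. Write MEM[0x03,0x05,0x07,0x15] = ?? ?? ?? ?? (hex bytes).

D0: mem[0x00..0x03] <- [22 ca 4a 0c]
D1: mem[0x14..0x17] <- [e9 13 8b d5]
D2: mem[0x03..0x07] <- [b9 3f 22 9a e9]
query mem[0x03]=0xb9, mem[0x05]=0x22, mem[0x07]=0xe9, mem[0x15]=0x13

MEM[0x03,0x05,0x07,0x15] = b9 22 e9 13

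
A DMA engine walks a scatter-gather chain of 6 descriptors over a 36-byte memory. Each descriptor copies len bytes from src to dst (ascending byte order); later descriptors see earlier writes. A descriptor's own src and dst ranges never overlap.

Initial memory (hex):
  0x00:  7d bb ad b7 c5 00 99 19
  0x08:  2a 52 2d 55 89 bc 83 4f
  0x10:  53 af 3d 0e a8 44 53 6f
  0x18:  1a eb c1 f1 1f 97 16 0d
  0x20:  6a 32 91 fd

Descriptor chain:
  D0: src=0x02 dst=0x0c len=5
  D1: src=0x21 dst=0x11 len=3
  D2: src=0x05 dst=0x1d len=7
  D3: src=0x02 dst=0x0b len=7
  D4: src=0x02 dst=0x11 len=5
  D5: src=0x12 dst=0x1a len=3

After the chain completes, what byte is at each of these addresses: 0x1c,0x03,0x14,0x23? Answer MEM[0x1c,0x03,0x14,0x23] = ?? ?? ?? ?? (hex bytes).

D0: mem[0x0c..0x10] <- [ad b7 c5 00 99]
D1: mem[0x11..0x13] <- [32 91 fd]
D2: mem[0x1d..0x23] <- [00 99 19 2a 52 2d 55]
D3: mem[0x0b..0x11] <- [ad b7 c5 00 99 19 2a]
D4: mem[0x11..0x15] <- [ad b7 c5 00 99]
D5: mem[0x1a..0x1c] <- [b7 c5 00]
query mem[0x1c]=0x00, mem[0x03]=0xb7, mem[0x14]=0x00, mem[0x23]=0x55

MEM[0x1c,0x03,0x14,0x23] = 00 b7 00 55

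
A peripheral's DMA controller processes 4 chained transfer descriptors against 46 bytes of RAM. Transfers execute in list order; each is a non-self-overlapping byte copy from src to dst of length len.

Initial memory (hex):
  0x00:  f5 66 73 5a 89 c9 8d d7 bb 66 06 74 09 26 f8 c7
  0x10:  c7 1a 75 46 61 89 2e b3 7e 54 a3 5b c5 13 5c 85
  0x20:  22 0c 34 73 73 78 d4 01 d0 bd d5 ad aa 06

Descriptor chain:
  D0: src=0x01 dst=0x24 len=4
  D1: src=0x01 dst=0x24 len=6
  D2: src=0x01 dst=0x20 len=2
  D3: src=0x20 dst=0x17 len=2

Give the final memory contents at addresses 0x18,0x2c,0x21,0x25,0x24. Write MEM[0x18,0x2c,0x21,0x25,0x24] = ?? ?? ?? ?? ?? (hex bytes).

  after D0: wrote 4B at 0x24 = 66735a89
  after D1: wrote 6B at 0x24 = 66735a89c98d
  after D2: wrote 2B at 0x20 = 6673
  after D3: wrote 2B at 0x17 = 6673
query mem[0x18]=0x73, mem[0x2c]=0xaa, mem[0x21]=0x73, mem[0x25]=0x73, mem[0x24]=0x66

MEM[0x18,0x2c,0x21,0x25,0x24] = 73 aa 73 73 66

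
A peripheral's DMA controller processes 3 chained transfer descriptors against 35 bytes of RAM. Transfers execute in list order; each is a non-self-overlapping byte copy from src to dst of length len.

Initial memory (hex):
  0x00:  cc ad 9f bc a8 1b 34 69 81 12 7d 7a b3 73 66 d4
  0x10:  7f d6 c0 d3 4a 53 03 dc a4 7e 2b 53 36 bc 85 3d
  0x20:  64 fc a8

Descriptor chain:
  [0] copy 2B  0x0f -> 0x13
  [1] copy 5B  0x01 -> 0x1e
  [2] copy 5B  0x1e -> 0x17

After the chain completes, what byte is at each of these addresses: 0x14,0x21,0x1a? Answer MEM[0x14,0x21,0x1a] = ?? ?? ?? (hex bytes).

MEM[0x14,0x21,0x1a] = 7f a8 a8

#0 dst[0x13+2] := {0xd4,0x7f}
#1 dst[0x1e+5] := {0xad,0x9f,0xbc,0xa8,0x1b}
#2 dst[0x17+5] := {0xad,0x9f,0xbc,0xa8,0x1b}
query mem[0x14]=0x7f, mem[0x21]=0xa8, mem[0x1a]=0xa8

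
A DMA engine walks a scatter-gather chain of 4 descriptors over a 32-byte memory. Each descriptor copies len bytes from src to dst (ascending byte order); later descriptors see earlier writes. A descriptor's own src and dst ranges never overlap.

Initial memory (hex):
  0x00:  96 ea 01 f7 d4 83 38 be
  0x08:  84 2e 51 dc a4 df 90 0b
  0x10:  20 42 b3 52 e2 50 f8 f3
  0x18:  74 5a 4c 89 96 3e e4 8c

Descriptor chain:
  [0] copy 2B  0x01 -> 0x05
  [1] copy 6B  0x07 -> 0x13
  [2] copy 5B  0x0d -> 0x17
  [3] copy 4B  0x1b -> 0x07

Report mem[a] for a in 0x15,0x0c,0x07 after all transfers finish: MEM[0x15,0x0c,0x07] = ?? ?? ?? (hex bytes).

  after D0: wrote 2B at 0x05 = ea01
  after D1: wrote 6B at 0x13 = be842e51dca4
  after D2: wrote 5B at 0x17 = df900b2042
  after D3: wrote 4B at 0x07 = 42963ee4
query mem[0x15]=0x2e, mem[0x0c]=0xa4, mem[0x07]=0x42

MEM[0x15,0x0c,0x07] = 2e a4 42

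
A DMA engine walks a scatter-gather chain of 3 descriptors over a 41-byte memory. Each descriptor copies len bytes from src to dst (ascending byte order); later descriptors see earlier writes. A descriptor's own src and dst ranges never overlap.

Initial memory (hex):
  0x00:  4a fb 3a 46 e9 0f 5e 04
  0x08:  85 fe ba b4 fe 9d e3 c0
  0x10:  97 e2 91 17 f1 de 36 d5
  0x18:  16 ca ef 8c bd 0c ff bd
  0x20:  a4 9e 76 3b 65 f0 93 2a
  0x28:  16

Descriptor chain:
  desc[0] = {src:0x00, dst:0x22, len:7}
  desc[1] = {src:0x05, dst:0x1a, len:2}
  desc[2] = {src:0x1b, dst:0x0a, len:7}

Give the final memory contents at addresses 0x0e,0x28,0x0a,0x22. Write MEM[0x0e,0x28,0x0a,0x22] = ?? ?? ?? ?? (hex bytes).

D0: mem[0x22..0x28] <- [4a fb 3a 46 e9 0f 5e]
D1: mem[0x1a..0x1b] <- [0f 5e]
D2: mem[0x0a..0x10] <- [5e bd 0c ff bd a4 9e]
query mem[0x0e]=0xbd, mem[0x28]=0x5e, mem[0x0a]=0x5e, mem[0x22]=0x4a

MEM[0x0e,0x28,0x0a,0x22] = bd 5e 5e 4a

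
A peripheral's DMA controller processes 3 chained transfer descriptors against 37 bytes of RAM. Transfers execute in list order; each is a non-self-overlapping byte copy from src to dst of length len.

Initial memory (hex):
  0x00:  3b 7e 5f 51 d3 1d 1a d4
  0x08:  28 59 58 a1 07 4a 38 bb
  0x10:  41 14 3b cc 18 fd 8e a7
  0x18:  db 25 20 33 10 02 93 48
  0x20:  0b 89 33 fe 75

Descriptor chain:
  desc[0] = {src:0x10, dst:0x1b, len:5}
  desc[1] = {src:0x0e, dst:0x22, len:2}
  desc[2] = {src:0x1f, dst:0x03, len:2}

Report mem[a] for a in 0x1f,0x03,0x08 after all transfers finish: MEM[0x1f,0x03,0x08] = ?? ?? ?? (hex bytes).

D0: mem[0x1b..0x1f] <- [41 14 3b cc 18]
D1: mem[0x22..0x23] <- [38 bb]
D2: mem[0x03..0x04] <- [18 0b]
query mem[0x1f]=0x18, mem[0x03]=0x18, mem[0x08]=0x28

MEM[0x1f,0x03,0x08] = 18 18 28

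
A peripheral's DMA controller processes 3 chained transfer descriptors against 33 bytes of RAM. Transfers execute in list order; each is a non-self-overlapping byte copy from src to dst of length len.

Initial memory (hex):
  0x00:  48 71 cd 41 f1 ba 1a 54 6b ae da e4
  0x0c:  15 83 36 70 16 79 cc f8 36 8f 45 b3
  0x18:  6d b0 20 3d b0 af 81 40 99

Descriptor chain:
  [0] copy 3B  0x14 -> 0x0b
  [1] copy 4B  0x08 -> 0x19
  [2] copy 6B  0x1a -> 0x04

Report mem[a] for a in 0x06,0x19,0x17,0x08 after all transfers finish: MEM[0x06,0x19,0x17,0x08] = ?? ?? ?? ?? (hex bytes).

MEM[0x06,0x19,0x17,0x08] = 36 6b b3 81

#0 dst[0x0b+3] := {0x36,0x8f,0x45}
#1 dst[0x19+4] := {0x6b,0xae,0xda,0x36}
#2 dst[0x04+6] := {0xae,0xda,0x36,0xaf,0x81,0x40}
query mem[0x06]=0x36, mem[0x19]=0x6b, mem[0x17]=0xb3, mem[0x08]=0x81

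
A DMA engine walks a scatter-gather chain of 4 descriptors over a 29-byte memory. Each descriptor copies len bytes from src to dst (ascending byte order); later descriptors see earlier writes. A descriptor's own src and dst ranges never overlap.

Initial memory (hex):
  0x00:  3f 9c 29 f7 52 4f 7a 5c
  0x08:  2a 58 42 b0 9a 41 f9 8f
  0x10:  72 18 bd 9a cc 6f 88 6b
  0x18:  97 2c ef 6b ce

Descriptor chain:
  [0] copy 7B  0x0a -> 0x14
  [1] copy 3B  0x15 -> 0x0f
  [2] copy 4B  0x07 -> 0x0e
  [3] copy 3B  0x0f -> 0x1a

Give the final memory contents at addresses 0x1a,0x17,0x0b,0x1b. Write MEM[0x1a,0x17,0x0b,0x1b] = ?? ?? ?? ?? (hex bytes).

  after D0: wrote 7B at 0x14 = 42b09a41f98f72
  after D1: wrote 3B at 0x0f = b09a41
  after D2: wrote 4B at 0x0e = 5c2a5842
  after D3: wrote 3B at 0x1a = 2a5842
query mem[0x1a]=0x2a, mem[0x17]=0x41, mem[0x0b]=0xb0, mem[0x1b]=0x58

MEM[0x1a,0x17,0x0b,0x1b] = 2a 41 b0 58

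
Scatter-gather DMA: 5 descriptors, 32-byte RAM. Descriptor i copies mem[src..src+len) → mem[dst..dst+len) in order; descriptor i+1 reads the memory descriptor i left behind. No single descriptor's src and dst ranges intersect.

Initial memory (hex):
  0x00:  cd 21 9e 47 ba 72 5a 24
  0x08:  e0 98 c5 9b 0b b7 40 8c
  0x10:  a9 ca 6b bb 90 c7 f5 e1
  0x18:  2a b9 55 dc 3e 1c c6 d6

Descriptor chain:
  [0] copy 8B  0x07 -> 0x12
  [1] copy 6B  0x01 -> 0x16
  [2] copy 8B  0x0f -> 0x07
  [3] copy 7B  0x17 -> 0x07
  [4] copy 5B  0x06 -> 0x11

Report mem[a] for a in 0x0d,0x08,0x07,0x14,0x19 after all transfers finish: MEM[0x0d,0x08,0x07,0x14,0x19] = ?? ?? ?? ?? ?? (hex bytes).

D0: mem[0x12..0x19] <- [24 e0 98 c5 9b 0b b7 40]
D1: mem[0x16..0x1b] <- [21 9e 47 ba 72 5a]
D2: mem[0x07..0x0e] <- [8c a9 ca 24 e0 98 c5 21]
D3: mem[0x07..0x0d] <- [9e 47 ba 72 5a 3e 1c]
D4: mem[0x11..0x15] <- [5a 9e 47 ba 72]
query mem[0x0d]=0x1c, mem[0x08]=0x47, mem[0x07]=0x9e, mem[0x14]=0xba, mem[0x19]=0xba

MEM[0x0d,0x08,0x07,0x14,0x19] = 1c 47 9e ba ba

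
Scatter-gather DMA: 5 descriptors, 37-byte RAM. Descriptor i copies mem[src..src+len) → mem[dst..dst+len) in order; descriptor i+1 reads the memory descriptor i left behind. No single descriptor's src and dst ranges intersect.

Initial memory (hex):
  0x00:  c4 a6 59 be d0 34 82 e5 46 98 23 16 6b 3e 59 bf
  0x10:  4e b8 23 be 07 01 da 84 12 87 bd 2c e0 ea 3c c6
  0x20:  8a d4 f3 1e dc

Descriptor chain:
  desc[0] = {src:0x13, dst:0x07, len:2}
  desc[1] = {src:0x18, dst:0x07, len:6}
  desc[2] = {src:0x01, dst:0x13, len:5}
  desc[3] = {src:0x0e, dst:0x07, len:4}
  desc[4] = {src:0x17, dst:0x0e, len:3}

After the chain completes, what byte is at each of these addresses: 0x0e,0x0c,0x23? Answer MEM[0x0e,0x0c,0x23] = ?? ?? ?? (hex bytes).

MEM[0x0e,0x0c,0x23] = 34 ea 1e

D0: mem[0x07..0x08] <- [be 07]
D1: mem[0x07..0x0c] <- [12 87 bd 2c e0 ea]
D2: mem[0x13..0x17] <- [a6 59 be d0 34]
D3: mem[0x07..0x0a] <- [59 bf 4e b8]
D4: mem[0x0e..0x10] <- [34 12 87]
query mem[0x0e]=0x34, mem[0x0c]=0xea, mem[0x23]=0x1e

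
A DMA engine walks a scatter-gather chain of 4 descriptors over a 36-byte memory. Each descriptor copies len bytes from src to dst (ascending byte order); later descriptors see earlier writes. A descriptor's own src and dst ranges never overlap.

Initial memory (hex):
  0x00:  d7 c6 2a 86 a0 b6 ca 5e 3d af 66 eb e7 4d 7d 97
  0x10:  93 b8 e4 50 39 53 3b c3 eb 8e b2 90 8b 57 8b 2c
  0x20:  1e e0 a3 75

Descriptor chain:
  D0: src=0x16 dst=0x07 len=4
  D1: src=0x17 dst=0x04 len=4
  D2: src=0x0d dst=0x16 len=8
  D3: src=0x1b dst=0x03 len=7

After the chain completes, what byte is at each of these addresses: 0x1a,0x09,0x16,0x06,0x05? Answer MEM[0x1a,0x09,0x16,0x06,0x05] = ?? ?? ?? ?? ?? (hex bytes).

MEM[0x1a,0x09,0x16,0x06,0x05] = b8 e0 4d 8b 39

  after D0: wrote 4B at 0x07 = 3bc3eb8e
  after D1: wrote 4B at 0x04 = c3eb8eb2
  after D2: wrote 8B at 0x16 = 4d7d9793b8e45039
  after D3: wrote 7B at 0x03 = e450398b2c1ee0
query mem[0x1a]=0xb8, mem[0x09]=0xe0, mem[0x16]=0x4d, mem[0x06]=0x8b, mem[0x05]=0x39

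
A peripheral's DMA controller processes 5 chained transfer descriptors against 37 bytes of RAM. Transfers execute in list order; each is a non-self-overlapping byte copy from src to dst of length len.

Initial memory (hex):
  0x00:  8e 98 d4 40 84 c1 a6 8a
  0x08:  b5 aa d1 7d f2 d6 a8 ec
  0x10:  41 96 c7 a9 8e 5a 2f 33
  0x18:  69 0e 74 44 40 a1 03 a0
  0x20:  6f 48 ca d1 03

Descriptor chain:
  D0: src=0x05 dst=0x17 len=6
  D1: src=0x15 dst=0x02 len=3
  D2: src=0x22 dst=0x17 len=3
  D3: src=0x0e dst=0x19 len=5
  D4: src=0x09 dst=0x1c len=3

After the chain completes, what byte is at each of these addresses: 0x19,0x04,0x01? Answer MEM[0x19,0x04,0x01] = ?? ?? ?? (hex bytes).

MEM[0x19,0x04,0x01] = a8 c1 98

#0 dst[0x17+6] := {0xc1,0xa6,0x8a,0xb5,0xaa,0xd1}
#1 dst[0x02+3] := {0x5a,0x2f,0xc1}
#2 dst[0x17+3] := {0xca,0xd1,0x03}
#3 dst[0x19+5] := {0xa8,0xec,0x41,0x96,0xc7}
#4 dst[0x1c+3] := {0xaa,0xd1,0x7d}
query mem[0x19]=0xa8, mem[0x04]=0xc1, mem[0x01]=0x98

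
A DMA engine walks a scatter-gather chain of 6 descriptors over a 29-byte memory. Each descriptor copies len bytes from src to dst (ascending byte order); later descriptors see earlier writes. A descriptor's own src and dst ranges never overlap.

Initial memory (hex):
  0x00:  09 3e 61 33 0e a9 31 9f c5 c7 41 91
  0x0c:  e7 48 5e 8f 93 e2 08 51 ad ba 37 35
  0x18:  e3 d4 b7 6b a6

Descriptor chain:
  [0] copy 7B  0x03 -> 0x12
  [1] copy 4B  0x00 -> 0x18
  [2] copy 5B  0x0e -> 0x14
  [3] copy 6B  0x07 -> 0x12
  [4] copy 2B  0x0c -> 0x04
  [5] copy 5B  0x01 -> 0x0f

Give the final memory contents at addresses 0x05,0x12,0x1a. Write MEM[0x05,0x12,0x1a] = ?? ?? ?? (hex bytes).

  after D0: wrote 7B at 0x12 = 330ea9319fc5c7
  after D1: wrote 4B at 0x18 = 093e6133
  after D2: wrote 5B at 0x14 = 5e8f93e233
  after D3: wrote 6B at 0x12 = 9fc5c74191e7
  after D4: wrote 2B at 0x04 = e748
  after D5: wrote 5B at 0x0f = 3e6133e748
query mem[0x05]=0x48, mem[0x12]=0xe7, mem[0x1a]=0x61

MEM[0x05,0x12,0x1a] = 48 e7 61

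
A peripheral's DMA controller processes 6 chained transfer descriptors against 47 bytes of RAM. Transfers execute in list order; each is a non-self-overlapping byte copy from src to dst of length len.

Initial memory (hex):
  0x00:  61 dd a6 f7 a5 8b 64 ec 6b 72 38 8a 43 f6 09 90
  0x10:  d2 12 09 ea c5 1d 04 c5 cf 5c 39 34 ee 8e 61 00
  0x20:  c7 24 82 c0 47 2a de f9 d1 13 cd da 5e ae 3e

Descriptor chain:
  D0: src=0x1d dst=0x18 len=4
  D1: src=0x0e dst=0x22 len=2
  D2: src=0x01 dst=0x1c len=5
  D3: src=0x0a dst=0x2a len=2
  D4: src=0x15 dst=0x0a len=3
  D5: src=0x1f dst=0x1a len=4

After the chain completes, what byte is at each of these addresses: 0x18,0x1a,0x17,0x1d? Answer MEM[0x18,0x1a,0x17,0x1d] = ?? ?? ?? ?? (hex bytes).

[0] 0x1d->0x18 len=4 : 8e 61 00 c7
[1] 0x0e->0x22 len=2 : 09 90
[2] 0x01->0x1c len=5 : dd a6 f7 a5 8b
[3] 0x0a->0x2a len=2 : 38 8a
[4] 0x15->0x0a len=3 : 1d 04 c5
[5] 0x1f->0x1a len=4 : a5 8b 24 09
query mem[0x18]=0x8e, mem[0x1a]=0xa5, mem[0x17]=0xc5, mem[0x1d]=0x09

MEM[0x18,0x1a,0x17,0x1d] = 8e a5 c5 09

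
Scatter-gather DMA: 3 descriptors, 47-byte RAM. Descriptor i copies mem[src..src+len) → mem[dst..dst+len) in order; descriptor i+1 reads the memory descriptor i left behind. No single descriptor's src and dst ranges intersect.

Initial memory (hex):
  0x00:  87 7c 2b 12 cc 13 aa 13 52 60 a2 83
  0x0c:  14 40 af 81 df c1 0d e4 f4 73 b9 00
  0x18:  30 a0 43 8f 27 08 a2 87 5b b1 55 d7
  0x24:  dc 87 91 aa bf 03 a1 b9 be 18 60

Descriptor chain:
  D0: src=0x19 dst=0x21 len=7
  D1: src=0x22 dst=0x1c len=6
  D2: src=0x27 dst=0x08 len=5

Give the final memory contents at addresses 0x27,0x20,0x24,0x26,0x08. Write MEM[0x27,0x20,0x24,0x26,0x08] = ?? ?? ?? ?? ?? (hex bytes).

MEM[0x27,0x20,0x24,0x26,0x08] = 87 a2 27 a2 87

D0: mem[0x21..0x27] <- [a0 43 8f 27 08 a2 87]
D1: mem[0x1c..0x21] <- [43 8f 27 08 a2 87]
D2: mem[0x08..0x0c] <- [87 bf 03 a1 b9]
query mem[0x27]=0x87, mem[0x20]=0xa2, mem[0x24]=0x27, mem[0x26]=0xa2, mem[0x08]=0x87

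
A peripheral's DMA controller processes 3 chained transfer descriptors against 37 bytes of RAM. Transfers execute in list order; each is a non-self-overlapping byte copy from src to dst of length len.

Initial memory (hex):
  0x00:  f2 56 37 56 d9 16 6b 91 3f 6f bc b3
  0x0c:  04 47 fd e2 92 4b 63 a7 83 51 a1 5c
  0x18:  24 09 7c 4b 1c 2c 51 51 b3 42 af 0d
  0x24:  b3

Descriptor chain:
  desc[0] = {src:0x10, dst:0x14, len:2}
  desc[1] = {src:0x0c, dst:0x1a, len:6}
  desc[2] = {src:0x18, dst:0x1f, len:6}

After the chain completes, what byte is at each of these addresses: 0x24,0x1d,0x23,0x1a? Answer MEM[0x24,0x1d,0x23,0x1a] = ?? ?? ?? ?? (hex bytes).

#0 dst[0x14+2] := {0x92,0x4b}
#1 dst[0x1a+6] := {0x04,0x47,0xfd,0xe2,0x92,0x4b}
#2 dst[0x1f+6] := {0x24,0x09,0x04,0x47,0xfd,0xe2}
query mem[0x24]=0xe2, mem[0x1d]=0xe2, mem[0x23]=0xfd, mem[0x1a]=0x04

MEM[0x24,0x1d,0x23,0x1a] = e2 e2 fd 04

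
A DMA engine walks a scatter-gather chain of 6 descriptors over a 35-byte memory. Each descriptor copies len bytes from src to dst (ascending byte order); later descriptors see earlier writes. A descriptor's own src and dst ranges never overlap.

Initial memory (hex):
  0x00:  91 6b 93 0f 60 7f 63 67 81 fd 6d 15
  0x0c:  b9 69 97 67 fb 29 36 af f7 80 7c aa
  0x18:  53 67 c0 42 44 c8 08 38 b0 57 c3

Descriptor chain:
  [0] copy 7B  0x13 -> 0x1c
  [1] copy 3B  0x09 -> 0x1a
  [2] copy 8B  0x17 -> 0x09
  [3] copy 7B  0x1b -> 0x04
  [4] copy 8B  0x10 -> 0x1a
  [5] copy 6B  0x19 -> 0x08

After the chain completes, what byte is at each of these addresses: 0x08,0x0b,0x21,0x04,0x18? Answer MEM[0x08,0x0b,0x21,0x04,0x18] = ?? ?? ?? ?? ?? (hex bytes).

MEM[0x08,0x0b,0x21,0x04,0x18] = 67 36 aa 6d 53

[0] 0x13->0x1c len=7 : af f7 80 7c aa 53 67
[1] 0x09->0x1a len=3 : fd 6d 15
[2] 0x17->0x09 len=8 : aa 53 67 fd 6d 15 f7 80
[3] 0x1b->0x04 len=7 : 6d 15 f7 80 7c aa 53
[4] 0x10->0x1a len=8 : 80 29 36 af f7 80 7c aa
[5] 0x19->0x08 len=6 : 67 80 29 36 af f7
query mem[0x08]=0x67, mem[0x0b]=0x36, mem[0x21]=0xaa, mem[0x04]=0x6d, mem[0x18]=0x53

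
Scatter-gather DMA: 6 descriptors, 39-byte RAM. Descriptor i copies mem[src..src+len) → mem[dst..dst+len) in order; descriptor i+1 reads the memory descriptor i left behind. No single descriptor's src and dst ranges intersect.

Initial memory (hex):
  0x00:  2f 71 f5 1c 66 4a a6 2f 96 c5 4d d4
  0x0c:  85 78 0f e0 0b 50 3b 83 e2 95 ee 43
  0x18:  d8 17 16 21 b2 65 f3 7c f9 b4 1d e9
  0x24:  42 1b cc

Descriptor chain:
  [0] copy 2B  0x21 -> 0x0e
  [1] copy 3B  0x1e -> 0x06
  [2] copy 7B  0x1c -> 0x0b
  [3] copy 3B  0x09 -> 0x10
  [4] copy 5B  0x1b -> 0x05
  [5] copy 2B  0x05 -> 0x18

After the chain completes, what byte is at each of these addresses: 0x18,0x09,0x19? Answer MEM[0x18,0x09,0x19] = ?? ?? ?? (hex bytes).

MEM[0x18,0x09,0x19] = 21 7c b2

D0: mem[0x0e..0x0f] <- [b4 1d]
D1: mem[0x06..0x08] <- [f3 7c f9]
D2: mem[0x0b..0x11] <- [b2 65 f3 7c f9 b4 1d]
D3: mem[0x10..0x12] <- [c5 4d b2]
D4: mem[0x05..0x09] <- [21 b2 65 f3 7c]
D5: mem[0x18..0x19] <- [21 b2]
query mem[0x18]=0x21, mem[0x09]=0x7c, mem[0x19]=0xb2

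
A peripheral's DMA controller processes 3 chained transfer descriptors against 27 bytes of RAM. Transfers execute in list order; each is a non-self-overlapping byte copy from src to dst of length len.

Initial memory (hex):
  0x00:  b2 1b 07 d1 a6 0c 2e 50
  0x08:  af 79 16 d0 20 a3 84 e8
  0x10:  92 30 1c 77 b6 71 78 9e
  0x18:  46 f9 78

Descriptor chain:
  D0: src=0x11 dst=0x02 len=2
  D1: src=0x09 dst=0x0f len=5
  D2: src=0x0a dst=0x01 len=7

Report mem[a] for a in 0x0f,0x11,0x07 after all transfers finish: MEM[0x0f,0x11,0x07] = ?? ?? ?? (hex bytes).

D0: mem[0x02..0x03] <- [30 1c]
D1: mem[0x0f..0x13] <- [79 16 d0 20 a3]
D2: mem[0x01..0x07] <- [16 d0 20 a3 84 79 16]
query mem[0x0f]=0x79, mem[0x11]=0xd0, mem[0x07]=0x16

MEM[0x0f,0x11,0x07] = 79 d0 16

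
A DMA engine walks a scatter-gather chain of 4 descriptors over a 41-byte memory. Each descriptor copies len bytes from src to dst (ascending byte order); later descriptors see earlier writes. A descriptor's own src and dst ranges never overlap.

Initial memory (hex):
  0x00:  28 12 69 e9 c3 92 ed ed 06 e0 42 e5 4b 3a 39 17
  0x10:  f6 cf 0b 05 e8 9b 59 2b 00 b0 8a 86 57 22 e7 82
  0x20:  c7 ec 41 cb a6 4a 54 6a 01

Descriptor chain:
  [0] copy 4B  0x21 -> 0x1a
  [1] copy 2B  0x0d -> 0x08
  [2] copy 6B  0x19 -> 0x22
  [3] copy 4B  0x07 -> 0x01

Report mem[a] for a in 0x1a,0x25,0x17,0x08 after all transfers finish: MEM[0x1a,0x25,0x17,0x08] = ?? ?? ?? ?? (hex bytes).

D0: mem[0x1a..0x1d] <- [ec 41 cb a6]
D1: mem[0x08..0x09] <- [3a 39]
D2: mem[0x22..0x27] <- [b0 ec 41 cb a6 e7]
D3: mem[0x01..0x04] <- [ed 3a 39 42]
query mem[0x1a]=0xec, mem[0x25]=0xcb, mem[0x17]=0x2b, mem[0x08]=0x3a

MEM[0x1a,0x25,0x17,0x08] = ec cb 2b 3a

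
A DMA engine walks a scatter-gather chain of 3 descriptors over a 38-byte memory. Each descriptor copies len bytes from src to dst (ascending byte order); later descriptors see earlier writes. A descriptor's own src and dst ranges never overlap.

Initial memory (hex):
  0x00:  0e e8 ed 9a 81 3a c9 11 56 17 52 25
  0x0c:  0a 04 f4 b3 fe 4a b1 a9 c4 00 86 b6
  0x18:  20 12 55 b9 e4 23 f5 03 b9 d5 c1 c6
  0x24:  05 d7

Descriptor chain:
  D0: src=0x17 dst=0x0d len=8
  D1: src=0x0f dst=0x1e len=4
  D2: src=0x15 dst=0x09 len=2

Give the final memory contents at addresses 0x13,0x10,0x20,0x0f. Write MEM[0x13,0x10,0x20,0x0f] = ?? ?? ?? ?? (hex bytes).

MEM[0x13,0x10,0x20,0x0f] = 23 55 b9 12

#0 dst[0x0d+8] := {0xb6,0x20,0x12,0x55,0xb9,0xe4,0x23,0xf5}
#1 dst[0x1e+4] := {0x12,0x55,0xb9,0xe4}
#2 dst[0x09+2] := {0x00,0x86}
query mem[0x13]=0x23, mem[0x10]=0x55, mem[0x20]=0xb9, mem[0x0f]=0x12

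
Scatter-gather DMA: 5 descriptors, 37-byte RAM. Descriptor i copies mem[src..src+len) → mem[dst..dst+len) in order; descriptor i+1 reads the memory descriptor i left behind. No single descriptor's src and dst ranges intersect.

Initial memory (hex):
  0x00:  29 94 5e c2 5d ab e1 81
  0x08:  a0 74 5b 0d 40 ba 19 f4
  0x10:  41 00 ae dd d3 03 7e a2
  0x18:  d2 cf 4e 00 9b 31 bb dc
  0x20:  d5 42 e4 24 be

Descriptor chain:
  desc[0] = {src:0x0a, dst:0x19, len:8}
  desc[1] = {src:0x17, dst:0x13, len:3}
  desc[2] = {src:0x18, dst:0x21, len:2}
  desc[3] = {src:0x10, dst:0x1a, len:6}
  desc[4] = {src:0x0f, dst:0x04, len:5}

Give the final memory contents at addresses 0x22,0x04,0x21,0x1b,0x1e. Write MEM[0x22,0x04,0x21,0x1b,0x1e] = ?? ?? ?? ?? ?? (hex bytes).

MEM[0x22,0x04,0x21,0x1b,0x1e] = 5b f4 d2 00 d2

#0 dst[0x19+8] := {0x5b,0x0d,0x40,0xba,0x19,0xf4,0x41,0x00}
#1 dst[0x13+3] := {0xa2,0xd2,0x5b}
#2 dst[0x21+2] := {0xd2,0x5b}
#3 dst[0x1a+6] := {0x41,0x00,0xae,0xa2,0xd2,0x5b}
#4 dst[0x04+5] := {0xf4,0x41,0x00,0xae,0xa2}
query mem[0x22]=0x5b, mem[0x04]=0xf4, mem[0x21]=0xd2, mem[0x1b]=0x00, mem[0x1e]=0xd2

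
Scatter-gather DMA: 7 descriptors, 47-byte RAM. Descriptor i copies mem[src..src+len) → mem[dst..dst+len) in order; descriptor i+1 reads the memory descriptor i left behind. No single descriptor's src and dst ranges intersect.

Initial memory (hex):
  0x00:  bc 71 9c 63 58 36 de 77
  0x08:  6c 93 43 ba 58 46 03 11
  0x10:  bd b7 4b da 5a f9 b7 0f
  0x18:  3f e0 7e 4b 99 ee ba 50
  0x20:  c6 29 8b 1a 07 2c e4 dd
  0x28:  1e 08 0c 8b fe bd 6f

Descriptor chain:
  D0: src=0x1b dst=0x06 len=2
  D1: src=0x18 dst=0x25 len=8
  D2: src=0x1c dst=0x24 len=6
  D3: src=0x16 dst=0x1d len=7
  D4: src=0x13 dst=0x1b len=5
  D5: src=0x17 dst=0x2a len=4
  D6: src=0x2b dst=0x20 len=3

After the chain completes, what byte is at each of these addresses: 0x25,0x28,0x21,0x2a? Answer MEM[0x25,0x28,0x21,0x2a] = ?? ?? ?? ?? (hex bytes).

  after D0: wrote 2B at 0x06 = 4b99
  after D1: wrote 8B at 0x25 = 3fe07e4b99eeba50
  after D2: wrote 6B at 0x24 = 99eeba50c629
  after D3: wrote 7B at 0x1d = b70f3fe07e4b99
  after D4: wrote 5B at 0x1b = da5af9b70f
  after D5: wrote 4B at 0x2a = 0f3fe07e
  after D6: wrote 3B at 0x20 = 3fe07e
query mem[0x25]=0xee, mem[0x28]=0xc6, mem[0x21]=0xe0, mem[0x2a]=0x0f

MEM[0x25,0x28,0x21,0x2a] = ee c6 e0 0f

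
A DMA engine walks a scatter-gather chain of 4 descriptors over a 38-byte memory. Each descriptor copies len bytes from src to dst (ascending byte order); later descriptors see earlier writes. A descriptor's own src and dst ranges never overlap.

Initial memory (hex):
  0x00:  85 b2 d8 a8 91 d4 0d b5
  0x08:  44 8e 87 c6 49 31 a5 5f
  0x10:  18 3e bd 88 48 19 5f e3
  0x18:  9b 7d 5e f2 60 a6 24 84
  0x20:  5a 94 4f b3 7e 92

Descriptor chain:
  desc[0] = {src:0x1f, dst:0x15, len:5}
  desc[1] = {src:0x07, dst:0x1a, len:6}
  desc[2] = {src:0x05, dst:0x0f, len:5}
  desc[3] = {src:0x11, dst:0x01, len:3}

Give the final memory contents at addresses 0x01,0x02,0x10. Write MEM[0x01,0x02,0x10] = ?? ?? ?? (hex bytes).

MEM[0x01,0x02,0x10] = b5 44 0d

#0 dst[0x15+5] := {0x84,0x5a,0x94,0x4f,0xb3}
#1 dst[0x1a+6] := {0xb5,0x44,0x8e,0x87,0xc6,0x49}
#2 dst[0x0f+5] := {0xd4,0x0d,0xb5,0x44,0x8e}
#3 dst[0x01+3] := {0xb5,0x44,0x8e}
query mem[0x01]=0xb5, mem[0x02]=0x44, mem[0x10]=0x0d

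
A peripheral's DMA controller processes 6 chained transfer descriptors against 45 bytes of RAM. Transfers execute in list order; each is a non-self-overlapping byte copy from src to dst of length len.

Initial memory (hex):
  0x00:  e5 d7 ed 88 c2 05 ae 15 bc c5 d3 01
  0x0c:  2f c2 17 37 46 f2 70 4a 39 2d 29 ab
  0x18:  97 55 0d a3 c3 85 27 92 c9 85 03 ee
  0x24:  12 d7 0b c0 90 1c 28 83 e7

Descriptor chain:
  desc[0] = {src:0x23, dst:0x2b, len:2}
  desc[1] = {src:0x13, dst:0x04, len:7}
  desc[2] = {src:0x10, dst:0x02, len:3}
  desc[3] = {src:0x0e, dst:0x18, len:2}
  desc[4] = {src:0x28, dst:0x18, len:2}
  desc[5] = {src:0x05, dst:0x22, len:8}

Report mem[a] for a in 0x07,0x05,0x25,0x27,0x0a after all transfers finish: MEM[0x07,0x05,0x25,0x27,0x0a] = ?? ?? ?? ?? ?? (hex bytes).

MEM[0x07,0x05,0x25,0x27,0x0a] = 29 39 ab 55 55

  after D0: wrote 2B at 0x2b = ee12
  after D1: wrote 7B at 0x04 = 4a392d29ab9755
  after D2: wrote 3B at 0x02 = 46f270
  after D3: wrote 2B at 0x18 = 1737
  after D4: wrote 2B at 0x18 = 901c
  after D5: wrote 8B at 0x22 = 392d29ab9755012f
query mem[0x07]=0x29, mem[0x05]=0x39, mem[0x25]=0xab, mem[0x27]=0x55, mem[0x0a]=0x55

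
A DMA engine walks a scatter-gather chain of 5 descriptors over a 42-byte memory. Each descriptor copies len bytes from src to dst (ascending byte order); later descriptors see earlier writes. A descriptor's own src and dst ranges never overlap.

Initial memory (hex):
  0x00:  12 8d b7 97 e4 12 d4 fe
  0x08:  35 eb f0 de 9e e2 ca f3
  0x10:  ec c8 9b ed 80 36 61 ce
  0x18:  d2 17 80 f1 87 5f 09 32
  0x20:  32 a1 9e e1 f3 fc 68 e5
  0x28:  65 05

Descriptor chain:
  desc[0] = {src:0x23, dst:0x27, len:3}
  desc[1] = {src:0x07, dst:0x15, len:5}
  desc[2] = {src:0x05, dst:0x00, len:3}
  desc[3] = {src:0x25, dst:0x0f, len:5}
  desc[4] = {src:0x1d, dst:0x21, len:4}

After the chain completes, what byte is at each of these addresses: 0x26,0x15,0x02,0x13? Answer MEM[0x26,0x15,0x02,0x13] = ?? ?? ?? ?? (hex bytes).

#0 dst[0x27+3] := {0xe1,0xf3,0xfc}
#1 dst[0x15+5] := {0xfe,0x35,0xeb,0xf0,0xde}
#2 dst[0x00+3] := {0x12,0xd4,0xfe}
#3 dst[0x0f+5] := {0xfc,0x68,0xe1,0xf3,0xfc}
#4 dst[0x21+4] := {0x5f,0x09,0x32,0x32}
query mem[0x26]=0x68, mem[0x15]=0xfe, mem[0x02]=0xfe, mem[0x13]=0xfc

MEM[0x26,0x15,0x02,0x13] = 68 fe fe fc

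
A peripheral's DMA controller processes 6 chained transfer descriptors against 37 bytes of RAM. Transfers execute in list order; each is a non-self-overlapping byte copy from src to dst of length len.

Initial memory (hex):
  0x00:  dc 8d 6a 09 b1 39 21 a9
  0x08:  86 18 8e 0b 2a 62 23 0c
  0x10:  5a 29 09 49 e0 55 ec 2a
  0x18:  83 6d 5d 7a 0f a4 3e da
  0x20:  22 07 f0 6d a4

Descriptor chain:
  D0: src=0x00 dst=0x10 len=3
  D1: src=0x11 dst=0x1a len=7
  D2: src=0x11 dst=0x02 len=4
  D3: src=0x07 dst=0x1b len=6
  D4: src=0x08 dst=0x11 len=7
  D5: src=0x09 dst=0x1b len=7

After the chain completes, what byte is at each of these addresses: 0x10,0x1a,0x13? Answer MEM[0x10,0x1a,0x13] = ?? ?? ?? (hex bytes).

  after D0: wrote 3B at 0x10 = dc8d6a
  after D1: wrote 7B at 0x1a = 8d6a49e055ec2a
  after D2: wrote 4B at 0x02 = 8d6a49e0
  after D3: wrote 6B at 0x1b = a986188e0b2a
  after D4: wrote 7B at 0x11 = 86188e0b2a6223
  after D5: wrote 7B at 0x1b = 188e0b2a62230c
query mem[0x10]=0xdc, mem[0x1a]=0x8d, mem[0x13]=0x8e

MEM[0x10,0x1a,0x13] = dc 8d 8e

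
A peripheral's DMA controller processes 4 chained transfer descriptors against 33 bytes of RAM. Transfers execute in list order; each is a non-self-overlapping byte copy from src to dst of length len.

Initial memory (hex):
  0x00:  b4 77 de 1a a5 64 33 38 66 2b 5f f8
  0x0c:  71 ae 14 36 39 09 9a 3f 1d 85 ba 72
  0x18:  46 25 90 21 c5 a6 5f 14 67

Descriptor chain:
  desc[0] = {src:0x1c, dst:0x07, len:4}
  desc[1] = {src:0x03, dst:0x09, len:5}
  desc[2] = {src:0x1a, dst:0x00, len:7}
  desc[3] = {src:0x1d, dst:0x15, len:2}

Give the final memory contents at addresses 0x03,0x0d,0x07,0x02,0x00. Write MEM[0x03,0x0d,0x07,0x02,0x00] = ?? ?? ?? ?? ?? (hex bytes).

MEM[0x03,0x0d,0x07,0x02,0x00] = a6 c5 c5 c5 90

#0 dst[0x07+4] := {0xc5,0xa6,0x5f,0x14}
#1 dst[0x09+5] := {0x1a,0xa5,0x64,0x33,0xc5}
#2 dst[0x00+7] := {0x90,0x21,0xc5,0xa6,0x5f,0x14,0x67}
#3 dst[0x15+2] := {0xa6,0x5f}
query mem[0x03]=0xa6, mem[0x0d]=0xc5, mem[0x07]=0xc5, mem[0x02]=0xc5, mem[0x00]=0x90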